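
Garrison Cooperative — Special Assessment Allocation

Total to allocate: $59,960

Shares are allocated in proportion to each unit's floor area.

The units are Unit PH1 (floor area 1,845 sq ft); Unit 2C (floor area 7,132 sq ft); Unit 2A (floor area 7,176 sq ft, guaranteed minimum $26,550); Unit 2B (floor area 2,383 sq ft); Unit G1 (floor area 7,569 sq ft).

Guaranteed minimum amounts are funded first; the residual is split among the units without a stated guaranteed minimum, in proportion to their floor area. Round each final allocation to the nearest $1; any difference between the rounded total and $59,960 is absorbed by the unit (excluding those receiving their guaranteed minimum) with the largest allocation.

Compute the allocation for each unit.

Minimums first: Unit 2A $26,550. Balance $33,410.
Balance split over remaining floor area 18,929: Unit PH1 3,256.46 → $3,256; Unit 2C 12,588.10 → $12,588; Unit 2B 4,206.03 → $4,206; Unit G1 13,359.41 → $13,359.
Rounding difference +$1 applied to Unit G1 → $13,360.

Unit PH1: $3,256; Unit 2C: $12,588; Unit 2A: $26,550; Unit 2B: $4,206; Unit G1: $13,360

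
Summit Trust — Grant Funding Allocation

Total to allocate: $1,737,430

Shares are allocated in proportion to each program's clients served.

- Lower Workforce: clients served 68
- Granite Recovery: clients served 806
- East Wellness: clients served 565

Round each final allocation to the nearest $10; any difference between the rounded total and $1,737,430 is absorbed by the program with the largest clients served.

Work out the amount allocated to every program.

Lower Workforce: $82,100; Granite Recovery: $973,160; East Wellness: $682,170

Combined clients served = 1,439.
Unrounded shares: Lower Workforce 68/1,439 × $1,737,430 = 82,102.32; Granite Recovery 806/1,439 × $1,737,430 = 973,153.98; East Wellness 565/1,439 × $1,737,430 = 682,173.70.
Rounded to nearest $10: Lower Workforce $82,100; Granite Recovery $973,150; East Wellness $682,170. Sum = $1,737,420.
Difference $1,737,430 − $1,737,420 = +$10 applied to largest clients served (Granite Recovery): Granite Recovery becomes $973,160.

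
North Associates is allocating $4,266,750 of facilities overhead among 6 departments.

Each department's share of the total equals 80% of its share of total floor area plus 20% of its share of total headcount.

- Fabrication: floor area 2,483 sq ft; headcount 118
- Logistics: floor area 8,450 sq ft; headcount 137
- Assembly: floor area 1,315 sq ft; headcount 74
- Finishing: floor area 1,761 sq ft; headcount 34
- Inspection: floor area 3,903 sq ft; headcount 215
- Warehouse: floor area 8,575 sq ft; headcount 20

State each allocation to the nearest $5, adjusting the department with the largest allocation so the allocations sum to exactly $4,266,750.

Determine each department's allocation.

Totals — floor area 26,487, headcount 598.
Composite weights (80% floor area + 20% headcount): Fabrication 0.1145; Logistics 0.3010; Assembly 0.0645; Finishing 0.0646; Inspection 0.1898; Warehouse 0.2657.
Proportional shares: Fabrication 488,372.90; Logistics 1,284,457.90; Assembly 275,063.55; Finishing 275,459.65; Inspection 809,789.04; Warehouse 1,133,606.96.
At nearest $5: Fabrication $488,375; Logistics $1,284,460; Assembly $275,065; Finishing $275,460; Inspection $809,790; Warehouse $1,133,605. Sum = $4,266,755.
Difference $4,266,750 − $4,266,755 = −$5 applied to largest allocation (Logistics): Logistics becomes $1,284,455.

Fabrication: $488,375 · Logistics: $1,284,455 · Assembly: $275,065 · Finishing: $275,460 · Inspection: $809,790 · Warehouse: $1,133,605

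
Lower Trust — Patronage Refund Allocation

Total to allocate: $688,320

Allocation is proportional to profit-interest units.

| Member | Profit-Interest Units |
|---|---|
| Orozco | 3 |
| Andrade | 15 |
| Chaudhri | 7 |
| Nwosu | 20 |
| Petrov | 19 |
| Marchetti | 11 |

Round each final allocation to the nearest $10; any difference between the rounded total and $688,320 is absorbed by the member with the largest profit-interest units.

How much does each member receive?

Profit-interest units total: 3 + 15 + 7 + 20 + 19 + 11 = 75.
Proportional shares: Orozco 27,532.80; Andrade 137,664.00; Chaudhri 64,243.20; Nwosu 183,552.00; Petrov 174,374.40; Marchetti 100,953.60.
After rounding ($10): Orozco $27,530; Andrade $137,660; Chaudhri $64,240; Nwosu $183,550; Petrov $174,370; Marchetti $100,950. Sum = $688,300.
Difference $688,320 − $688,300 = +$20 applied to largest profit-interest units (Nwosu): Nwosu becomes $183,570.

Orozco: $27,530; Andrade: $137,660; Chaudhri: $64,240; Nwosu: $183,570; Petrov: $174,370; Marchetti: $100,950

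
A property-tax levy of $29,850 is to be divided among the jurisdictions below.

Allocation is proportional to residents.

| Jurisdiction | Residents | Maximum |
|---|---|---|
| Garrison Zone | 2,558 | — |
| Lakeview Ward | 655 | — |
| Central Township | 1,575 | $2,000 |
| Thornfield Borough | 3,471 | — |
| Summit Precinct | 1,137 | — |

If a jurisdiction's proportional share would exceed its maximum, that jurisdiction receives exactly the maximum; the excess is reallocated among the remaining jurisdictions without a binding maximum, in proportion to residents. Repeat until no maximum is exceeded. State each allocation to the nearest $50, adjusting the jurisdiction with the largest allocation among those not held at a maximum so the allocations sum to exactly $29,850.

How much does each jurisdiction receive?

Garrison Zone: $9,100 | Lakeview Ward: $2,350 | Central Township: $2,000 | Thornfield Borough: $12,350 | Summit Precinct: $4,050

Combined residents = 9,396.
Pro-rata shares before constraints: Garrison Zone 8,126.47; Lakeview Ward 2,080.86; Central Township 5,003.59; Thornfield Borough 11,026.96; Summit Precinct 3,612.12.
Capped: Central Township ($2,000); remaining pool $27,850 reallocated over remaining residents 7,821.
Remaining shares: Garrison Zone 9,108.85 → $9,100; Lakeview Ward 2,332.41 → $2,350; Thornfield Borough 12,359.97 → $12,350; Summit Precinct 4,048.77 → $4,050.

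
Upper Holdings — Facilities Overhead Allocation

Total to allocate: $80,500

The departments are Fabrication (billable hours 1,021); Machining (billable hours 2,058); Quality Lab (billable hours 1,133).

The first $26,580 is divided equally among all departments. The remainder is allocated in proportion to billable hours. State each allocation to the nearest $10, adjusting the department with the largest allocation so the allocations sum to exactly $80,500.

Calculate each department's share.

Fabrication: $21,930; Machining: $35,210; Quality Lab: $23,360

$26,580 shared equally gives $8,860 per department.
Remainder $53,920 by billable hours (total 4,212): Fabrication 13,070.35 → $13,070; Machining 26,345.53 → $26,350; Quality Lab 14,504.12 → $14,500.
Totals: Fabrication $8,860 + $13,070 = $21,930; Machining $8,860 + $26,350 = $35,210; Quality Lab $8,860 + $14,500 = $23,360.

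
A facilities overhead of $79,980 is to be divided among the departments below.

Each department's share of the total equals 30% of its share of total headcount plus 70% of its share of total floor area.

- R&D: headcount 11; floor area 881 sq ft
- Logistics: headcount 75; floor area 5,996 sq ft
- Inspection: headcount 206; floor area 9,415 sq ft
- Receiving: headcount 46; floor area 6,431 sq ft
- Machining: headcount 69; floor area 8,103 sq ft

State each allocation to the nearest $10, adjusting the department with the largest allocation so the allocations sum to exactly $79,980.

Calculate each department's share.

Headcount total 407; floor area total 30,826.
Combined weights (30% headcount + 70% floor area): R&D 0.0281; Logistics 0.1914; Inspection 0.3656; Receiving 0.1799; Machining 0.2349.
Raw shares: R&D 2,248.55; Logistics 15,311.40; Inspection 29,243.85; Receiving 14,391.80; Machining 18,784.40.
After rounding ($10): R&D $2,250; Logistics $15,310; Inspection $29,240; Receiving $14,390; Machining $18,780. Sum = $79,970.
Difference $79,980 − $79,970 = +$10 applied to largest allocation (Inspection): Inspection becomes $29,250.

R&D: $2,250; Logistics: $15,310; Inspection: $29,250; Receiving: $14,390; Machining: $18,780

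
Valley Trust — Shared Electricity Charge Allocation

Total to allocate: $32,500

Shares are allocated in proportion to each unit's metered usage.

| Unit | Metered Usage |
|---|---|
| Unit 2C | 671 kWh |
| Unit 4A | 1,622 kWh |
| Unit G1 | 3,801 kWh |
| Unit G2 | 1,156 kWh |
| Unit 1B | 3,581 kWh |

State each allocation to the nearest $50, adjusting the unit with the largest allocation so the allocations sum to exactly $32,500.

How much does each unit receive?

Unit 2C: $2,000; Unit 4A: $4,850; Unit G1: $11,450; Unit G2: $3,450; Unit 1B: $10,750

Combined metered usage = 10,831.
Unrounded shares: Unit 2C 671/10,831 × $32,500 = 2,013.43; Unit 4A 1,622/10,831 × $32,500 = 4,867.05; Unit G1 3,801/10,831 × $32,500 = 11,405.46; Unit G2 1,156/10,831 × $32,500 = 3,468.75; Unit 1B 3,581/10,831 × $32,500 = 10,745.31.
After rounding ($50): Unit 2C $2,000; Unit 4A $4,850; Unit G1 $11,400; Unit G2 $3,450; Unit 1B $10,750. Sum = $32,450.
Difference $32,500 − $32,450 = +$50 applied to largest allocation (Unit G1): Unit G1 becomes $11,450.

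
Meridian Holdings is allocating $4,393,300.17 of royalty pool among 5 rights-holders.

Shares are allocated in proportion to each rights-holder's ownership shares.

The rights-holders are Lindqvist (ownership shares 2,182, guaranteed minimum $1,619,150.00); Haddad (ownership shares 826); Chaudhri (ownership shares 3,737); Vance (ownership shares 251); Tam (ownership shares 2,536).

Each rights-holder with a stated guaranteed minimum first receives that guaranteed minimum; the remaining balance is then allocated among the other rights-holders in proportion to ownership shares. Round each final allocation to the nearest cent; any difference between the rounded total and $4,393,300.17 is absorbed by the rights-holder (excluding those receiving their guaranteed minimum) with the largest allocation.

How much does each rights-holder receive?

Fund the minimums — Lindqvist $1,619,150.00. Residual $2,774,150.17.
Residual split over remaining ownership shares 7,350: Haddad 311,761.6382 → $311,761.64; Chaudhri 1,410,476.0796 → $1,410,476.08; Vance 94,736.2847 → $94,736.28; Tam 957,176.1675 → $957,176.17.

Lindqvist: $1,619,150.00; Haddad: $311,761.64; Chaudhri: $1,410,476.08; Vance: $94,736.28; Tam: $957,176.17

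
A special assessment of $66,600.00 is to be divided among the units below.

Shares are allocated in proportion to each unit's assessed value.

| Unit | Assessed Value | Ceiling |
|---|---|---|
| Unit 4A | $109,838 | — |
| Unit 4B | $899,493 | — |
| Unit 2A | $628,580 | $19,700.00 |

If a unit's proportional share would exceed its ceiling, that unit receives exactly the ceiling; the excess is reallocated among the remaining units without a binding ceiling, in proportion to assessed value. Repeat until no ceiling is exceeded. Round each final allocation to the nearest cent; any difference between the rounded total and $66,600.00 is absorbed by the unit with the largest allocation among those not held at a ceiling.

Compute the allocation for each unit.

Combined assessed value = 1,637,911.
Proportional shares (ignoring caps): Unit 4A 4,466.1833; Unit 4B 36,574.7796; Unit 2A 25,559.0371.
Capped: Unit 2A ($19,700.00); remaining pool $46,900.00 reallocated over remaining assessed value 1,009,331.
Remaining shares: Unit 4A 5,103.7788 → $5,103.78; Unit 4B 41,796.2212 → $41,796.22.

Unit 4A: $5,103.78 · Unit 4B: $41,796.22 · Unit 2A: $19,700.00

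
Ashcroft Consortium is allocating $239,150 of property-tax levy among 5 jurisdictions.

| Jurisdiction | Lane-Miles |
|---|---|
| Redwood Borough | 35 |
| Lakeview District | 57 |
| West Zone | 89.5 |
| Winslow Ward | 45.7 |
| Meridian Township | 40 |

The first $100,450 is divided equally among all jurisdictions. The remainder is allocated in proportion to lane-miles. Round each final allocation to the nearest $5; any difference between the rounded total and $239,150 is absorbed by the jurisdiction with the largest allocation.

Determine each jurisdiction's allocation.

Redwood Borough: $38,260 · Lakeview District: $49,680 · West Zone: $66,545 · Winslow Ward: $43,810 · Meridian Township: $40,855

First tranche $100,450 split equally: $20,090 each.
Remainder $138,700 by lane-miles (total 267.2): Redwood Borough 18,168.04 → $18,170; Lakeview District 29,587.95 → $29,590; West Zone 46,458.27 → $46,460; Winslow Ward 23,722.27 → $23,720; Meridian Township 20,763.47 → $20,765.
Rounding difference −$5 on remainder applied to West Zone.
Totals: Redwood Borough $20,090 + $18,170 = $38,260; Lakeview District $20,090 + $29,590 = $49,680; West Zone $20,090 + $46,455 = $66,545; Winslow Ward $20,090 + $23,720 = $43,810; Meridian Township $20,090 + $20,765 = $40,855.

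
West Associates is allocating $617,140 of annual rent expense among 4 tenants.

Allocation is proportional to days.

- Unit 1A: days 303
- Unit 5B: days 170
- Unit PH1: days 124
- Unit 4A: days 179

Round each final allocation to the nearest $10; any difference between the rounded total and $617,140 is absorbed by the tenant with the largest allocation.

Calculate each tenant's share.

Days total: 776.
Pro-rata amounts: Unit 1A 303/776 × $617,140 = 240,970.90; Unit 5B 170/776 × $617,140 = 135,198.20; Unit PH1 124/776 × $617,140 = 98,615.15; Unit 4A 179/776 × $617,140 = 142,355.75.
After rounding ($10): Unit 1A $240,970; Unit 5B $135,200; Unit PH1 $98,620; Unit 4A $142,360. Sum = $617,150.
Difference $617,140 − $617,150 = −$10 applied to largest allocation (Unit 1A): Unit 1A becomes $240,960.

Unit 1A: $240,960 · Unit 5B: $135,200 · Unit PH1: $98,620 · Unit 4A: $142,360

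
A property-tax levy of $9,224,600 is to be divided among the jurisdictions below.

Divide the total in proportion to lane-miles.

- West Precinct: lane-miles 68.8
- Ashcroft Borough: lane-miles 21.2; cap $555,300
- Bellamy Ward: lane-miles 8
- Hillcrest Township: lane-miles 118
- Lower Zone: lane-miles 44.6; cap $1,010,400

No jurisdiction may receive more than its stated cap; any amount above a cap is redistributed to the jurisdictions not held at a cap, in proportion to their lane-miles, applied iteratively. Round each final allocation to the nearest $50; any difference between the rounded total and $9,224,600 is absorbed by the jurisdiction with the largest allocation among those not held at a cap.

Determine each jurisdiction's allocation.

West Precinct: $2,705,000 | Ashcroft Borough: $555,300 | Bellamy Ward: $314,550 | Hillcrest Township: $4,639,350 | Lower Zone: $1,010,400

Total lane-miles = 260.6.
Unconstrained shares: West Precinct 2,435,351.04; Ashcroft Borough 750,427.94; Bellamy Ward 283,180.35; Hillcrest Township 4,176,910.21; Lower Zone 1,578,730.47.
Held at cap: Ashcroft Borough ($555,300), Lower Zone ($1,010,400); balance $7,658,900 reallocated over remaining lane-miles 194.8.
Redistributed shares: West Precinct 2,704,991.38 → $2,705,000; Bellamy Ward 314,533.88 → $314,550; Hillcrest Township 4,639,374.74 → $4,639,350.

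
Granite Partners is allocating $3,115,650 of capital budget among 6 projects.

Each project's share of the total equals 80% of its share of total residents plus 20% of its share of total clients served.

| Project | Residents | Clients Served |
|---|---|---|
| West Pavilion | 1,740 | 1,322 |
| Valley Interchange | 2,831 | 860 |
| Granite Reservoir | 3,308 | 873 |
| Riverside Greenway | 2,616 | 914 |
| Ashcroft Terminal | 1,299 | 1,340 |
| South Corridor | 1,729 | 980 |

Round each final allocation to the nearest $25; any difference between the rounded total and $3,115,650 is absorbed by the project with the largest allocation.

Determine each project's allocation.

Residents total 13,523; clients served total 6,289.
Composite weights (80% residents + 20% clients served): West Pavilion 0.1450; Valley Interchange 0.1948; Granite Reservoir 0.2235; Riverside Greenway 0.1838; Ashcroft Terminal 0.1195; South Corridor 0.1335.
Raw shares: West Pavilion 451,698.83; Valley Interchange 607,012.65; Granite Reservoir 696,219.98; Riverside Greenway 572,734.93; Ashcroft Terminal 372,198.48; South Corridor 415,785.12.
Rounded to nearest $25: West Pavilion $451,700; Valley Interchange $607,025; Granite Reservoir $696,225; Riverside Greenway $572,725; Ashcroft Terminal $372,200; South Corridor $415,775. Sum = $3,115,650.
Sum already equals the total — no adjustment.

West Pavilion: $451,700 · Valley Interchange: $607,025 · Granite Reservoir: $696,225 · Riverside Greenway: $572,725 · Ashcroft Terminal: $372,200 · South Corridor: $415,775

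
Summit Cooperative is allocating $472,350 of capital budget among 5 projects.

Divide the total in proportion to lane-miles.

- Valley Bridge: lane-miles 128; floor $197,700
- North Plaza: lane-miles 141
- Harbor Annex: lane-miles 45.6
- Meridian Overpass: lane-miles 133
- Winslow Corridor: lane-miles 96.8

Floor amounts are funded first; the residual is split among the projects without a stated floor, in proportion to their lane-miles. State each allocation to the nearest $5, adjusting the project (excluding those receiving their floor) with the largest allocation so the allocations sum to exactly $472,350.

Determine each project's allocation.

Fund the minimums — Valley Bridge $197,700. Balance $274,650.
Balance split over remaining lane-miles 416.4: North Plaza 93,001.08 → $93,000; Harbor Annex 30,076.95 → $30,075; Meridian Overpass 87,724.42 → $87,725; Winslow Corridor 63,847.55 → $63,850.

Valley Bridge: $197,700 · North Plaza: $93,000 · Harbor Annex: $30,075 · Meridian Overpass: $87,725 · Winslow Corridor: $63,850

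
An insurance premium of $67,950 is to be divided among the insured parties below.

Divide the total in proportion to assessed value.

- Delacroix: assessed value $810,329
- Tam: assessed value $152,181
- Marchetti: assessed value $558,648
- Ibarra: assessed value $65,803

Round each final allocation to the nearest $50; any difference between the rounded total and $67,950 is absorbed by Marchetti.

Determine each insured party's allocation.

Sum of assessed value: 1,586,961.
Proportional shares: Delacroix 810,329/1,586,961 × $67,950 = 34,696.41; Tam 152,181/1,586,961 × $67,950 = 6,516.04; Marchetti 558,648/1,586,961 × $67,950 = 23,920.02; Ibarra 65,803/1,586,961 × $67,950 = 2,817.53.
At nearest $50: Delacroix $34,700; Tam $6,500; Marchetti $23,900; Ibarra $2,800. Sum = $67,900.
Difference $67,950 − $67,900 = +$50 applied to Marchetti: Marchetti becomes $23,950.

Delacroix: $34,700; Tam: $6,500; Marchetti: $23,950; Ibarra: $2,800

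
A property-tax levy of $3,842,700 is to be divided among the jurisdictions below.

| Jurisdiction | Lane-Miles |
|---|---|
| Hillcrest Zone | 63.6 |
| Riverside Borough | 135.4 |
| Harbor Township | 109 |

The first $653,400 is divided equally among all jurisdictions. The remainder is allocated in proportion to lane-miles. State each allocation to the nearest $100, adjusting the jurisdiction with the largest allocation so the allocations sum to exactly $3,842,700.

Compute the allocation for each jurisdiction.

$653,400 shared equally gives $217,800 per jurisdiction.
Remainder $3,189,300 by lane-miles (total 308): Hillcrest Zone 658,569.74 → $658,600; Riverside Borough 1,402,049.42 → $1,402,000; Harbor Township 1,128,680.84 → $1,128,700.
Totals: Hillcrest Zone $217,800 + $658,600 = $876,400; Riverside Borough $217,800 + $1,402,000 = $1,619,800; Harbor Township $217,800 + $1,128,700 = $1,346,500.

Hillcrest Zone: $876,400 | Riverside Borough: $1,619,800 | Harbor Township: $1,346,500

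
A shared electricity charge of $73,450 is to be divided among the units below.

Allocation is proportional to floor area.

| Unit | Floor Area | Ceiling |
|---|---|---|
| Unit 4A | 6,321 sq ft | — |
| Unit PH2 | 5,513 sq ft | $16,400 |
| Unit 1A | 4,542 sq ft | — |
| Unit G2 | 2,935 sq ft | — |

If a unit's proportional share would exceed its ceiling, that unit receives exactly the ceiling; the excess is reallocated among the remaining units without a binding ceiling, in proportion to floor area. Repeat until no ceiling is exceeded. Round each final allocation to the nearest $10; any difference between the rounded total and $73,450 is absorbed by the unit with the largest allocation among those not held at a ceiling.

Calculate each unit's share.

Unit 4A: $26,130 | Unit PH2: $16,400 | Unit 1A: $18,780 | Unit G2: $12,140

Total floor area = 19,311.
Proportional shares (ignoring caps): Unit 4A 24,042.12; Unit PH2 20,968.87; Unit 1A 17,275.64; Unit G2 11,163.37.
Cap binds for Unit PH2 ($16,400); residual $57,050 reallocated over remaining floor area 13,798.
Remaining shares: Unit 4A 26,135.17 → $26,140; Unit 1A 18,779.61 → $18,780; Unit G2 12,135.22 → $12,140.
Rounding difference −$10 applied to Unit 4A → $26,130.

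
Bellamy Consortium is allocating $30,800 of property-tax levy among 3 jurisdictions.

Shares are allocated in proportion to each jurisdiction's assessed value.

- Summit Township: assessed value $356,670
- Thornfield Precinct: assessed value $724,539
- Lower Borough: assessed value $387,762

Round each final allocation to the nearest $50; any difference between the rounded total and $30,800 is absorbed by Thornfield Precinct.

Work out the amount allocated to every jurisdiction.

Combined assessed value = 1,468,971.
Unrounded shares: Summit Township 356,670/1,468,971 × $30,800 = 7,478.32; Thornfield Precinct 724,539/1,468,971 × $30,800 = 15,191.45; Lower Borough 387,762/1,468,971 × $30,800 = 8,130.23.
After rounding ($50): Summit Township $7,500; Thornfield Precinct $15,200; Lower Borough $8,150. Sum = $30,850.
Difference $30,800 − $30,850 = −$50 applied to Thornfield Precinct: Thornfield Precinct becomes $15,150.

Summit Township: $7,500 | Thornfield Precinct: $15,150 | Lower Borough: $8,150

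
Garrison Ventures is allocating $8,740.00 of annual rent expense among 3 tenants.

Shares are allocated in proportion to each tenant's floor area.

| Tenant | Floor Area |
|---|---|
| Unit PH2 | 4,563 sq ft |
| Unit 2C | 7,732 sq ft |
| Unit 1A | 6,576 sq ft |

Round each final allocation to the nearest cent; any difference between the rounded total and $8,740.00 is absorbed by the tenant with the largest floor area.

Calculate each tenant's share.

Total floor area = 4,563 + 7,732 + 6,576 = 18,871.
Unrounded shares: Unit PH2 2,113.3284; Unit 2C 3,581.0333; Unit 1A 3,045.6383.
After rounding (cent): Unit PH2 $2,113.33; Unit 2C $3,581.03; Unit 1A $3,045.64. Sum = $8,740.00.
No rounding difference to absorb.

Unit PH2: $2,113.33; Unit 2C: $3,581.03; Unit 1A: $3,045.64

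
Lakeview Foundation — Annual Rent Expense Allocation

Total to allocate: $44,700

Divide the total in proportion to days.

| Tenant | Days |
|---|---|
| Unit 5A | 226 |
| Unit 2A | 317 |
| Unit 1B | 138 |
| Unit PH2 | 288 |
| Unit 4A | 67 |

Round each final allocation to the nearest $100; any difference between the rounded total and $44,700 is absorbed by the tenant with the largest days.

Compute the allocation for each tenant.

Unit 5A: $9,800 | Unit 2A: $13,600 | Unit 1B: $6,000 | Unit PH2: $12,400 | Unit 4A: $2,900

Days total: 1,036.
Proportional shares: Unit 5A 226/1,036 × $44,700 = 9,751.16; Unit 2A 317/1,036 × $44,700 = 13,677.51; Unit 1B 138/1,036 × $44,700 = 5,954.25; Unit PH2 288/1,036 × $44,700 = 12,426.25; Unit 4A 67/1,036 × $44,700 = 2,890.83.
At nearest $100: Unit 5A $9,800; Unit 2A $13,700; Unit 1B $6,000; Unit PH2 $12,400; Unit 4A $2,900. Sum = $44,800.
Difference $44,700 − $44,800 = −$100 applied to largest days (Unit 2A): Unit 2A becomes $13,600.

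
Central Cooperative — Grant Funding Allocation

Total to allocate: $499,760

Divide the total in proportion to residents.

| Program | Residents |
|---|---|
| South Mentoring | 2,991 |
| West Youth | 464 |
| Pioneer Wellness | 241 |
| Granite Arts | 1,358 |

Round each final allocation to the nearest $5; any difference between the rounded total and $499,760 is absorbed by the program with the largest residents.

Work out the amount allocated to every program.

Residents total: 5,054.
Raw shares: South Mentoring 2,991/5,054 × $499,760 = 295,762.20; West Youth 464/5,054 × $499,760 = 45,882.20; Pioneer Wellness 241/5,054 × $499,760 = 23,831.06; Granite Arts 1,358/5,054 × $499,760 = 134,284.54.
At nearest $5: South Mentoring $295,760; West Youth $45,880; Pioneer Wellness $23,830; Granite Arts $134,285. Sum = $499,755.
Difference $499,760 − $499,755 = +$5 applied to largest residents (South Mentoring): South Mentoring becomes $295,765.

South Mentoring: $295,765; West Youth: $45,880; Pioneer Wellness: $23,830; Granite Arts: $134,285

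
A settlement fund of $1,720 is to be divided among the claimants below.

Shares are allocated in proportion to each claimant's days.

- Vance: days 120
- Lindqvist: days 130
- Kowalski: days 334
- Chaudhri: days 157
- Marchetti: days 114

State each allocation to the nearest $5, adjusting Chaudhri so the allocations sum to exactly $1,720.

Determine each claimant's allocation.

Vance: $240 · Lindqvist: $260 · Kowalski: $670 · Chaudhri: $320 · Marchetti: $230

Sum of days: 855.
Unrounded shares: Vance 120/855 × $1,720 = 241.40; Lindqvist 130/855 × $1,720 = 261.52; Kowalski 334/855 × $1,720 = 671.91; Chaudhri 157/855 × $1,720 = 315.84; Marchetti 114/855 × $1,720 = 229.33.
After rounding ($5): Vance $240; Lindqvist $260; Kowalski $670; Chaudhri $315; Marchetti $230. Sum = $1,715.
Difference $1,720 − $1,715 = +$5 applied to Chaudhri: Chaudhri becomes $320.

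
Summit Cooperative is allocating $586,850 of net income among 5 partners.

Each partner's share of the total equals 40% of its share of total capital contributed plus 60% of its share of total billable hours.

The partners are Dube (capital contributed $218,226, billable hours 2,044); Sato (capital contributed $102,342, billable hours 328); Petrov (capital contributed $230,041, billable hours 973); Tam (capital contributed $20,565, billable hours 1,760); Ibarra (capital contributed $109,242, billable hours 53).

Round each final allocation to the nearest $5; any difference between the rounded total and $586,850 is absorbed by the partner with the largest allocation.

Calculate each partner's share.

Capital contributed total 680,416; billable hours total 5,158.
Composite weights (40% capital contributed + 60% billable hours): Dube 0.3661; Sato 0.0983; Petrov 0.2484; Tam 0.2168; Ibarra 0.0704.
Unrounded shares: Dube 214,820.16; Sato 57,698.33; Petrov 145,784.64; Tam 127,240.92; Ibarra 41,305.96.
After rounding ($5): Dube $214,820; Sato $57,700; Petrov $145,785; Tam $127,240; Ibarra $41,305. Sum = $586,850.
No rounding difference to absorb.

Dube: $214,820 | Sato: $57,700 | Petrov: $145,785 | Tam: $127,240 | Ibarra: $41,305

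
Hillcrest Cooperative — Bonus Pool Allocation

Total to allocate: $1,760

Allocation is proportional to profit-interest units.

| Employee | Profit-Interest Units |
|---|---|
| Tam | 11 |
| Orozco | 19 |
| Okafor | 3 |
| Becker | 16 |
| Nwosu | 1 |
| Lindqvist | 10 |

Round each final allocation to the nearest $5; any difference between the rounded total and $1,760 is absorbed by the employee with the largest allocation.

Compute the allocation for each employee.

Total profit-interest units = 60.
Proportional shares: Tam 11/60 × $1,760 = 322.67; Orozco 19/60 × $1,760 = 557.33; Okafor 3/60 × $1,760 = 88.00; Becker 16/60 × $1,760 = 469.33; Nwosu 1/60 × $1,760 = 29.33; Lindqvist 10/60 × $1,760 = 293.33.
After rounding ($5): Tam $325; Orozco $555; Okafor $90; Becker $470; Nwosu $30; Lindqvist $295. Sum = $1,765.
Difference $1,760 − $1,765 = −$5 applied to largest allocation (Orozco): Orozco becomes $550.

Tam: $325; Orozco: $550; Okafor: $90; Becker: $470; Nwosu: $30; Lindqvist: $295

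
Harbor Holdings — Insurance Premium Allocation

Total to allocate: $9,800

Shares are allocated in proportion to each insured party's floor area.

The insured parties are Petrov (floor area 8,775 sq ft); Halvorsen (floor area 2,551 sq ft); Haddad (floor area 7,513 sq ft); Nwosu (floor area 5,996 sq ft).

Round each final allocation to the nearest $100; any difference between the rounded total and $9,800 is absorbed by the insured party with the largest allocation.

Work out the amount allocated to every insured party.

Floor area total: 24,835.
Proportional shares: Petrov 8,775/24,835 × $9,800 = 3,462.65; Halvorsen 2,551/24,835 × $9,800 = 1,006.64; Haddad 7,513/24,835 × $9,800 = 2,964.66; Nwosu 5,996/24,835 × $9,800 = 2,366.05.
After rounding ($100): Petrov $3,500; Halvorsen $1,000; Haddad $3,000; Nwosu $2,400. Sum = $9,900.
Difference $9,800 − $9,900 = −$100 applied to largest allocation (Petrov): Petrov becomes $3,400.

Petrov: $3,400 · Halvorsen: $1,000 · Haddad: $3,000 · Nwosu: $2,400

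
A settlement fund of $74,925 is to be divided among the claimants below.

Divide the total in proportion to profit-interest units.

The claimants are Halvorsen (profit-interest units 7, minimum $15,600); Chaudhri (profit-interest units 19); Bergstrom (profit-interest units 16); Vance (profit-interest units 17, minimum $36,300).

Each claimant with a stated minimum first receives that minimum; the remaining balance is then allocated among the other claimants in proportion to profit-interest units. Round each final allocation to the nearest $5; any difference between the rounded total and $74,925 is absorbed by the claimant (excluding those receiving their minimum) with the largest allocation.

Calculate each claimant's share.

Halvorsen: $15,600 | Chaudhri: $12,500 | Bergstrom: $10,525 | Vance: $36,300

Fund the minimums — Halvorsen $15,600; Vance $36,300. Remaining pool $23,025.
Remaining pool split over remaining profit-interest units 35: Chaudhri 12,499.29 → $12,500; Bergstrom 10,525.71 → $10,525.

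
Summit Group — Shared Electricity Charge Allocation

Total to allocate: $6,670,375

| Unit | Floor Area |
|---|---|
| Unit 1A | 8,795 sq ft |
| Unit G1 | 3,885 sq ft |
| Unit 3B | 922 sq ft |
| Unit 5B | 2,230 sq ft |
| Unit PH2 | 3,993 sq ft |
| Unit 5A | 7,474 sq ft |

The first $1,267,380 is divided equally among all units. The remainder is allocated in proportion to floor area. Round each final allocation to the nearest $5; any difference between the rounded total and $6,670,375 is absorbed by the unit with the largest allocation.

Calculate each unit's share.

Unit 1A: $1,951,930; Unit G1: $980,145; Unit 3B: $393,710; Unit 5B: $652,590; Unit PH2: $1,001,520; Unit 5A: $1,690,480

First tranche $1,267,380 split equally: $211,230 each.
Remainder $5,402,995 by floor area (total 27,299): Unit 1A 1,740,698.96 → $1,740,700; Unit G1 768,915.92 → $768,915; Unit 3B 182,481.46 → $182,480; Unit 5B 441,359.71 → $441,360; Unit PH2 790,291.18 → $790,290; Unit 5A 1,479,247.76 → $1,479,250.
Totals: Unit 1A $211,230 + $1,740,700 = $1,951,930; Unit G1 $211,230 + $768,915 = $980,145; Unit 3B $211,230 + $182,480 = $393,710; Unit 5B $211,230 + $441,360 = $652,590; Unit PH2 $211,230 + $790,290 = $1,001,520; Unit 5A $211,230 + $1,479,250 = $1,690,480.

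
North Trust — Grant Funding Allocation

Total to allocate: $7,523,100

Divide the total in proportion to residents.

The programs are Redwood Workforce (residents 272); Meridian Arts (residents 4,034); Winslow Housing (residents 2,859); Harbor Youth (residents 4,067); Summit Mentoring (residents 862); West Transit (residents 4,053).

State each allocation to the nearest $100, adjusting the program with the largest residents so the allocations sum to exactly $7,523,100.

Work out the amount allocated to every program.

Residents total: 16,147.
Pro-rata amounts: Redwood Workforce 272/16,147 × $7,523,100 = 126,728.38; Meridian Arts 4,034/16,147 × $7,523,100 = 1,879,493.74; Winslow Housing 2,859/16,147 × $7,523,100 = 1,332,045.76; Harbor Youth 4,067/16,147 × $7,523,100 = 1,894,868.87; Summit Mentoring 862/16,147 × $7,523,100 = 401,617.15; West Transit 4,053/16,147 × $7,523,100 = 1,888,346.09.
After rounding ($100): Redwood Workforce $126,700; Meridian Arts $1,879,500; Winslow Housing $1,332,000; Harbor Youth $1,894,900; Summit Mentoring $401,600; West Transit $1,888,300. Sum = $7,523,000.
Difference $7,523,100 − $7,523,000 = +$100 applied to largest residents (Harbor Youth): Harbor Youth becomes $1,895,000.

Redwood Workforce: $126,700 | Meridian Arts: $1,879,500 | Winslow Housing: $1,332,000 | Harbor Youth: $1,895,000 | Summit Mentoring: $401,600 | West Transit: $1,888,300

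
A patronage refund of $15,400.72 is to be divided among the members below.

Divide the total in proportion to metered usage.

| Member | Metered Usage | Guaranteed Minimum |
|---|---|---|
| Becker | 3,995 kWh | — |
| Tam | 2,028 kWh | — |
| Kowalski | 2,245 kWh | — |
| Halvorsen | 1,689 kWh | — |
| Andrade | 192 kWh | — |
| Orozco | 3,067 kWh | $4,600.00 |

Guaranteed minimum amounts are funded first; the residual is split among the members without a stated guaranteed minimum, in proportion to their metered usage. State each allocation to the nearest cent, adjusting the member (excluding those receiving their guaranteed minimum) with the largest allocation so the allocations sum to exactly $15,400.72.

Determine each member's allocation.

Becker: $4,251.54 · Tam: $2,158.23 · Kowalski: $2,389.16 · Halvorsen: $1,797.46 · Andrade: $204.33 · Orozco: $4,600.00

Guaranteed amounts: Orozco $4,600.00. Balance $10,800.72.
Balance split over remaining metered usage 10,149: Becker 4,251.5397 → $4,251.54; Tam 2,158.2284 → $2,158.23; Kowalski 2,389.1631 → $2,389.16; Halvorsen 1,797.4595 → $1,797.46; Andrade 204.3293 → $204.33.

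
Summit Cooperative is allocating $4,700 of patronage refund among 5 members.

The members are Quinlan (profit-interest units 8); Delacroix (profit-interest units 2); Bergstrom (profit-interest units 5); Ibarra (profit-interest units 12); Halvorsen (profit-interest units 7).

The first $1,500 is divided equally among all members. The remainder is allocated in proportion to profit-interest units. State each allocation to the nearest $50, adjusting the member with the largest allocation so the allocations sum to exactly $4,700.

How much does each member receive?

$1,500 shared equally gives $300 per member.
Remainder $3,200 by profit-interest units (total 34): Quinlan 752.94 → $750; Delacroix 188.24 → $200; Bergstrom 470.59 → $450; Ibarra 1,129.41 → $1,150; Halvorsen 658.82 → $650.
Totals: Quinlan $300 + $750 = $1,050; Delacroix $300 + $200 = $500; Bergstrom $300 + $450 = $750; Ibarra $300 + $1,150 = $1,450; Halvorsen $300 + $650 = $950.

Quinlan: $1,050 · Delacroix: $500 · Bergstrom: $750 · Ibarra: $1,450 · Halvorsen: $950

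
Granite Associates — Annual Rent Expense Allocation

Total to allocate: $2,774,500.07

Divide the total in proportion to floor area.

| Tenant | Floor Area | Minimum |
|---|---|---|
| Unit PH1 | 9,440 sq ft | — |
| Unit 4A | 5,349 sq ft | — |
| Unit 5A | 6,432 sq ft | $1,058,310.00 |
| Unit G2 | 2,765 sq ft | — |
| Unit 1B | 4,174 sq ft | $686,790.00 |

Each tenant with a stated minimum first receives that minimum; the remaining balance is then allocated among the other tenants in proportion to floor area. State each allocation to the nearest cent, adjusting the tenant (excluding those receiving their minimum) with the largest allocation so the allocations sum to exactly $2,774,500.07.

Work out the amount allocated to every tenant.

Unit PH1: $553,579.62 · Unit 4A: $313,675.57 · Unit 5A: $1,058,310.00 · Unit G2: $162,144.88 · Unit 1B: $686,790.00

Guaranteed amounts: Unit 5A $1,058,310.00; Unit 1B $686,790.00. Remaining pool $1,029,400.07.
Remaining pool split over remaining floor area 17,554: Unit PH1 553,579.6206 → $553,579.62; Unit 4A 313,675.5711 → $313,675.57; Unit G2 162,144.8783 → $162,144.88.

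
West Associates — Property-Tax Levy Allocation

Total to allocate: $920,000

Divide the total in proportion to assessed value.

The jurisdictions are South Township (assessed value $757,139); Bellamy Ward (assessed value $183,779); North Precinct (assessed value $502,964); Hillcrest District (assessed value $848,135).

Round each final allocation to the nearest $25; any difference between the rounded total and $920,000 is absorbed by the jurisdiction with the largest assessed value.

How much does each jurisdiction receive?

South Township: $303,900; Bellamy Ward: $73,775; North Precinct: $201,875; Hillcrest District: $340,450

Assessed value total: 2,292,017.
Raw shares: South Township 757,139/2,292,017 × $920,000 = 303,910.43; Bellamy Ward 183,779/2,292,017 × $920,000 = 73,767.64; North Precinct 502,964/2,292,017 × $920,000 = 201,886.32; Hillcrest District 848,135/2,292,017 × $920,000 = 340,435.61.
Rounded to nearest $25: South Township $303,900; Bellamy Ward $73,775; North Precinct $201,875; Hillcrest District $340,425. Sum = $919,975.
Difference $920,000 − $919,975 = +$25 applied to largest assessed value (Hillcrest District): Hillcrest District becomes $340,450.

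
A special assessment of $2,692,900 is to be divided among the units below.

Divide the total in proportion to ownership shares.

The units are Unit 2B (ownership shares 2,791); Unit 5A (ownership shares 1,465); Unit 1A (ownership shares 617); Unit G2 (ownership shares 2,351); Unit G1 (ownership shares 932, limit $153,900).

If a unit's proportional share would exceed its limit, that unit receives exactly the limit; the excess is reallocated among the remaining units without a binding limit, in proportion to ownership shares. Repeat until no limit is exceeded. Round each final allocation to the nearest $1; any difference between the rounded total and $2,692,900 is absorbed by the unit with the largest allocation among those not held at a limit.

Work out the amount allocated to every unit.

Ownership shares total: 8,156.
Unconstrained shares: Unit 2B 921,515.93; Unit 5A 483,705.06; Unit 1A 203,717.42; Unit G2 776,239.32; Unit G1 307,722.27.
Held at cap: Unit G1 ($153,900); balance $2,539,000 reallocated over remaining ownership shares 7,224.
Remaining shares: Unit 2B 980,945.32 → $980,945; Unit 5A 514,899.64 → $514,900; Unit 1A 216,855.34 → $216,855; Unit G2 826,299.70 → $826,300.

Unit 2B: $980,945; Unit 5A: $514,900; Unit 1A: $216,855; Unit G2: $826,300; Unit G1: $153,900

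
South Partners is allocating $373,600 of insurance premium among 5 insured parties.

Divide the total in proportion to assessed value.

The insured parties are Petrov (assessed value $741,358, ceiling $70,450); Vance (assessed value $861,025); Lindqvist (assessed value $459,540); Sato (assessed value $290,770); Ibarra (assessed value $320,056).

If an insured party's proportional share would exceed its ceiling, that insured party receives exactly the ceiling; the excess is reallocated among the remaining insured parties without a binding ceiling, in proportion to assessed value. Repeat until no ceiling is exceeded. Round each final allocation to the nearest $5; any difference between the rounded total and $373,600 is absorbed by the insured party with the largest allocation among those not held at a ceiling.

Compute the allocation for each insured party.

Combined assessed value = 2,672,749.
Unconstrained shares: Petrov 103,627.89; Vance 120,355.09; Lindqvist 64,235.04; Sato 40,644.17; Ibarra 44,737.80.
Cap binds for Petrov ($70,450); residual $303,150 reallocated over remaining assessed value 1,931,391.
Redistributed shares: Vance 135,145.98 → $135,145; Lindqvist 72,129.13 → $72,130; Sato 45,639.09 → $45,640; Ibarra 50,235.80 → $50,235.

Petrov: $70,450; Vance: $135,145; Lindqvist: $72,130; Sato: $45,640; Ibarra: $50,235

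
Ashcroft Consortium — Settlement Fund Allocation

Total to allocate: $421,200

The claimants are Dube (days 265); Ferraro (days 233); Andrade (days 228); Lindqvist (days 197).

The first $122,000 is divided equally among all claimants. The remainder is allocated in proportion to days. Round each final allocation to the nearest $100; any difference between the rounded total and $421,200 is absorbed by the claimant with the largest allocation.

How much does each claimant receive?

Dube: $116,400 | Ferraro: $106,000 | Andrade: $104,400 | Lindqvist: $94,400

$122,000 shared equally gives $30,500 per claimant.
Remainder $299,200 by days (total 923): Dube 85,902.49 → $85,900; Ferraro 75,529.36 → $75,500; Andrade 73,908.56 → $73,900; Lindqvist 63,859.59 → $63,900.
Totals: Dube $30,500 + $85,900 = $116,400; Ferraro $30,500 + $75,500 = $106,000; Andrade $30,500 + $73,900 = $104,400; Lindqvist $30,500 + $63,900 = $94,400.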